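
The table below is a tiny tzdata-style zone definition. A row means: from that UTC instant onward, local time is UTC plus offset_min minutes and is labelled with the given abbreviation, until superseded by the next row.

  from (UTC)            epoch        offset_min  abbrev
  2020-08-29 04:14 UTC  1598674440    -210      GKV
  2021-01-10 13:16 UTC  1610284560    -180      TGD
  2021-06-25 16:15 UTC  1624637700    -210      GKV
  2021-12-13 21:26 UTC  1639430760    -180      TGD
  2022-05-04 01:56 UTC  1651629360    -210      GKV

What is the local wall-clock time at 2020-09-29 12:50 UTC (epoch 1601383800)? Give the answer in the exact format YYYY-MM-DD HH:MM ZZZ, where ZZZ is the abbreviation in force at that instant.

Query: 2020-09-29 12:50 UTC
Rule 1/5 (GKV, -03:30): 2020-08-29 04:14 UTC ≤ query < 2021-01-10 13:16 UTC
12·60 + 50 - 210 = 560 min
560 = 0·1440 + 560; 560 = 9·60 + 20 → 09:20, same day
→ 2020-09-29 09:20 GKV

2020-09-29 09:20 GKV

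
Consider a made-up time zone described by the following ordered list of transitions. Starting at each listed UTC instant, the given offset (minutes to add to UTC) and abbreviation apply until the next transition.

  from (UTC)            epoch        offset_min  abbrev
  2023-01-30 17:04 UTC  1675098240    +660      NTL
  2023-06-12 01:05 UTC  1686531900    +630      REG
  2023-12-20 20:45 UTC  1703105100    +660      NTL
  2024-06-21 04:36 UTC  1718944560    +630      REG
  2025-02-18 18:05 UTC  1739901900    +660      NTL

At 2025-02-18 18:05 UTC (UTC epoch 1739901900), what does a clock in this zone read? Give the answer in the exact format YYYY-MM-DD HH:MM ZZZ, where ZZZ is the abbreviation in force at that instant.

2025-02-19 05:05 NTL

Query: 2025-02-18 18:05 UTC
Rule 5/5 (NTL, +11:00): 2025-02-18 18:05 UTC ≤ query < +∞
18·60 + 5 + 660 = 1745 min
1745 = 1·1440 + 305; 305 = 5·60 + 5 → 05:05, 2025-02-18 + 1 day = 2025-02-19
→ 2025-02-19 05:05 NTL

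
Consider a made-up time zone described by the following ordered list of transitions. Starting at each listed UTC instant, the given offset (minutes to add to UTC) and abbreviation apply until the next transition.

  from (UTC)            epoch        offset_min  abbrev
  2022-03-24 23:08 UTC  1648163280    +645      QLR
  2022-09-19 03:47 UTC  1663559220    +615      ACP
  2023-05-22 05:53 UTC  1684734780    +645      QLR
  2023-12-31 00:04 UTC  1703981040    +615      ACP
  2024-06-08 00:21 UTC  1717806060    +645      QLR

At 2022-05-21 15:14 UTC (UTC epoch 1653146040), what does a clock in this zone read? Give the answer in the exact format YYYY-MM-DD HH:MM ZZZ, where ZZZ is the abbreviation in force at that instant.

Query: 2022-05-21 15:14 UTC
Rule 1/5 (QLR, +10:45): 2022-03-24 23:08 UTC ≤ query < 2022-09-19 03:47 UTC
15·60 + 14 + 645 = 1559 min
1559 = 1·1440 + 119; 119 = 1·60 + 59 → 01:59, 2022-05-21 + 1 day = 2022-05-22
→ 2022-05-22 01:59 QLR

2022-05-22 01:59 QLR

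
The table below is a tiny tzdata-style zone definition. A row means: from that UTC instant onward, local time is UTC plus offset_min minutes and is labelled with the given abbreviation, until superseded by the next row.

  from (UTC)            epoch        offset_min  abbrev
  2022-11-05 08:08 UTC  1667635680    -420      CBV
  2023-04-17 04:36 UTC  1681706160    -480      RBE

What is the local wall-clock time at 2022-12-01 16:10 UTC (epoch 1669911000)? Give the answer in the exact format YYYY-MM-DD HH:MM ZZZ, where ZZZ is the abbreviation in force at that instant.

2022-12-01 09:10 CBV

Query: 2022-12-01 16:10 UTC
Rule 1/2 (CBV, -07:00): 2022-11-05 08:08 UTC ≤ query < 2023-04-17 04:36 UTC
16·60 + 10 - 420 = 550 min
550 = 0·1440 + 550; 550 = 9·60 + 10 → 09:10, same day
→ 2022-12-01 09:10 CBV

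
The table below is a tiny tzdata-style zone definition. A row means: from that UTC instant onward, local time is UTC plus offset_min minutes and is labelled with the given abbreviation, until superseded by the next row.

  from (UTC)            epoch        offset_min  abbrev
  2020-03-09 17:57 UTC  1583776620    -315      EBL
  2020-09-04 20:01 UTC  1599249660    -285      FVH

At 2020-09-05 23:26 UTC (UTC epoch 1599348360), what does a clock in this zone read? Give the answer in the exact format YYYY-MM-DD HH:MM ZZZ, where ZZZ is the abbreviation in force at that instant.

Query: 2020-09-05 23:26 UTC
Rule 2/2 (FVH, -04:45): 2020-09-04 20:01 UTC ≤ query < +∞
23·60 + 26 - 285 = 1121 min
1121 = 0·1440 + 1121; 1121 = 18·60 + 41 → 18:41, same day
→ 2020-09-05 18:41 FVH

2020-09-05 18:41 FVH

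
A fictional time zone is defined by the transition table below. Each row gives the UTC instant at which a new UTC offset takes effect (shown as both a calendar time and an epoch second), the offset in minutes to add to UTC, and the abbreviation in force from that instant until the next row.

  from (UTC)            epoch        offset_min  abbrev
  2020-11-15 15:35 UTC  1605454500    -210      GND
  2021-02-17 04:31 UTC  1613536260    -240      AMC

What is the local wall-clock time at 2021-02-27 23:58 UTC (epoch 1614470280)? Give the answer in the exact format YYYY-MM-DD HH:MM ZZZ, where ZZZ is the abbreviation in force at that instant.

2021-02-27 19:58 AMC

Query: 2021-02-27 23:58 UTC
Rule 2/2 (AMC, -04:00): 2021-02-17 04:31 UTC ≤ query < +∞
23·60 + 58 - 240 = 1198 min
1198 = 0·1440 + 1198; 1198 = 19·60 + 58 → 19:58, same day
→ 2021-02-27 19:58 AMC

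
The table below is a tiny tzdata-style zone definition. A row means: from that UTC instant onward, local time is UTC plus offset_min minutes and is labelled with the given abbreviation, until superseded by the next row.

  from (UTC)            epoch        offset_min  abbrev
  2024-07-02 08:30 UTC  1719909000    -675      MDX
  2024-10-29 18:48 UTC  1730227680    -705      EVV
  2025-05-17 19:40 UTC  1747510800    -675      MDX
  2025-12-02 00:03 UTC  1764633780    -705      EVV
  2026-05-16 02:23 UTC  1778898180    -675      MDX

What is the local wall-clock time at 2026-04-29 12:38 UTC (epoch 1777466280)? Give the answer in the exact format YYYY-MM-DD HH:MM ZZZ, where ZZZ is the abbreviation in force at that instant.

Query: 2026-04-29 12:38 UTC
Rule 4/5 (EVV, -11:45): 2025-12-02 00:03 UTC ≤ query < 2026-05-16 02:23 UTC
12·60 + 38 - 705 = 53 min
53 = 0·1440 + 53; 53 = 0·60 + 53 → 00:53, same day
→ 2026-04-29 00:53 EVV

2026-04-29 00:53 EVV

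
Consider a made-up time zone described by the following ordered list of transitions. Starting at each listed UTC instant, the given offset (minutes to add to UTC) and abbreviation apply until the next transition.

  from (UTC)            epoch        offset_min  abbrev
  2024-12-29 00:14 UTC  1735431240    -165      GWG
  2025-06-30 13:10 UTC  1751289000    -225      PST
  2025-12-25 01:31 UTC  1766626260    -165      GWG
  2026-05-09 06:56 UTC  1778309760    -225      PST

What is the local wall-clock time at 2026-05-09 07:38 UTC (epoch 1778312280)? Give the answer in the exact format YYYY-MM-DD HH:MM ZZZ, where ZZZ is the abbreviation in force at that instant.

Query: 2026-05-09 07:38 UTC
Rule 4/4 (PST, -03:45): 2026-05-09 06:56 UTC ≤ query < +∞
7·60 + 38 - 225 = 233 min
233 = 0·1440 + 233; 233 = 3·60 + 53 → 03:53, same day
→ 2026-05-09 03:53 PST

2026-05-09 03:53 PST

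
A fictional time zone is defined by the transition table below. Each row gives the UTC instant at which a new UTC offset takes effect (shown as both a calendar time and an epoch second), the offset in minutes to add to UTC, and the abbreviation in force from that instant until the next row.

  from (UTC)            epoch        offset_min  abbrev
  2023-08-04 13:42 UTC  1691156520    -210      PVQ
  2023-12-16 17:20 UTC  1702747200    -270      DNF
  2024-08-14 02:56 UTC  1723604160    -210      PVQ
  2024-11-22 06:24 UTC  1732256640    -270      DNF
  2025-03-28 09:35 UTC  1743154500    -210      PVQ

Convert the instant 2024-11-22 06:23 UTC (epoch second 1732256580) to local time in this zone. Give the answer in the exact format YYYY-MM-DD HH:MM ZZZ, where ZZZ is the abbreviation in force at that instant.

Query: 2024-11-22 06:23 UTC
Rule 3/5 (PVQ, -03:30): 2024-08-14 02:56 UTC ≤ query < 2024-11-22 06:24 UTC
6·60 + 23 - 210 = 173 min
173 = 0·1440 + 173; 173 = 2·60 + 53 → 02:53, same day
→ 2024-11-22 02:53 PVQ

2024-11-22 02:53 PVQ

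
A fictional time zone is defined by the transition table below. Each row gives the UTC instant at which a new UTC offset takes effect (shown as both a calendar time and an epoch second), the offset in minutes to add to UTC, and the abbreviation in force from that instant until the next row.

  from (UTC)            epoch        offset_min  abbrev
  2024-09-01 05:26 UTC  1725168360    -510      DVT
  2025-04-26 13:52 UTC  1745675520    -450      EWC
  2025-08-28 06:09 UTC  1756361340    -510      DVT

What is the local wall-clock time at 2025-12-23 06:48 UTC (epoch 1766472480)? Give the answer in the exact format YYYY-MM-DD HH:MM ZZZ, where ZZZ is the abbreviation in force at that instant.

Query: 2025-12-23 06:48 UTC
Rule 3/3 (DVT, -08:30): 2025-08-28 06:09 UTC ≤ query < +∞
6·60 + 48 - 510 = -102 min
-102 = -1·1440 + 1338; 1338 = 22·60 + 18 → 22:18, 2025-12-23 - 1 day = 2025-12-22
→ 2025-12-22 22:18 DVT

2025-12-22 22:18 DVT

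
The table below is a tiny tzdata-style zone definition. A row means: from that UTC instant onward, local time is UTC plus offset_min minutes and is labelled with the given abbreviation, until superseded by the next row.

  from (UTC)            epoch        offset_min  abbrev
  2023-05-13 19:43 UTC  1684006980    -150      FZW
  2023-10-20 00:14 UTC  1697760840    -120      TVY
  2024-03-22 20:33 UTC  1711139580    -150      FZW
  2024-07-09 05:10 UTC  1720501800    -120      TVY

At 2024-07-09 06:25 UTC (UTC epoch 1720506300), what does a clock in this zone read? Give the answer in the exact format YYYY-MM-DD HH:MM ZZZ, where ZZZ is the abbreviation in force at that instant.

2024-07-09 04:25 TVY

Query: 2024-07-09 06:25 UTC
Rule 4/4 (TVY, -02:00): 2024-07-09 05:10 UTC ≤ query < +∞
6·60 + 25 - 120 = 265 min
265 = 0·1440 + 265; 265 = 4·60 + 25 → 04:25, same day
→ 2024-07-09 04:25 TVY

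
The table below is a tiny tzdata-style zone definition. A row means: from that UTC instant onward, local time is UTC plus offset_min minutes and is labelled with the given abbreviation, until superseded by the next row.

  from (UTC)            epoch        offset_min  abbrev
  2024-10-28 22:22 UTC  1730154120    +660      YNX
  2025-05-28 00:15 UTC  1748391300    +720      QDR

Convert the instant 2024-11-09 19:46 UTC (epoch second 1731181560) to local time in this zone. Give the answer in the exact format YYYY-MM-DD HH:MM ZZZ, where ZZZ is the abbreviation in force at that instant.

Query: 2024-11-09 19:46 UTC
Rule 1/2 (YNX, +11:00): 2024-10-28 22:22 UTC ≤ query < 2025-05-28 00:15 UTC
19·60 + 46 + 660 = 1846 min
1846 = 1·1440 + 406; 406 = 6·60 + 46 → 06:46, 2024-11-09 + 1 day = 2024-11-10
→ 2024-11-10 06:46 YNX

2024-11-10 06:46 YNX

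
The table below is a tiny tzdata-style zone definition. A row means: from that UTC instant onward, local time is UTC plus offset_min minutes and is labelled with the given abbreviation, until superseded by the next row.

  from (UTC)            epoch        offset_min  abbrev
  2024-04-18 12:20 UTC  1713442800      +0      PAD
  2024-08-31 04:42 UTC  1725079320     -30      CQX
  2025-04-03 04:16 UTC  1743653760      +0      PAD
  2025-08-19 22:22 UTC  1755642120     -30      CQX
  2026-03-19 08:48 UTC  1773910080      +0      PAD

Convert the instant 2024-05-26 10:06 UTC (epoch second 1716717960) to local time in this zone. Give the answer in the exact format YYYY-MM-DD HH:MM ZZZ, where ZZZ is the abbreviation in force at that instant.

Query: 2024-05-26 10:06 UTC
Rule 1/5 (PAD, +00:00): 2024-04-18 12:20 UTC ≤ query < 2024-08-31 04:42 UTC
10·60 + 6 + 0 = 606 min
606 = 0·1440 + 606; 606 = 10·60 + 6 → 10:06, same day
→ 2024-05-26 10:06 PAD

2024-05-26 10:06 PAD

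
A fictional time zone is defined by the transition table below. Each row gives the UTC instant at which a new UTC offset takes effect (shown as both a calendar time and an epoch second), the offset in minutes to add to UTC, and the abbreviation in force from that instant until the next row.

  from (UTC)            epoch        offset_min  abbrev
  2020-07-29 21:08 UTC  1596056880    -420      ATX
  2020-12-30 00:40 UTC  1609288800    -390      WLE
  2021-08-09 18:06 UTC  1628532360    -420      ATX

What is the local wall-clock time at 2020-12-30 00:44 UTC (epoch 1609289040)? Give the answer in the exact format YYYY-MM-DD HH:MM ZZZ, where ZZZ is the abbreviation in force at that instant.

Query: 2020-12-30 00:44 UTC
Rule 2/3 (WLE, -06:30): 2020-12-30 00:40 UTC ≤ query < 2021-08-09 18:06 UTC
0·60 + 44 - 390 = -346 min
-346 = -1·1440 + 1094; 1094 = 18·60 + 14 → 18:14, 2020-12-30 - 1 day = 2020-12-29
→ 2020-12-29 18:14 WLE

2020-12-29 18:14 WLE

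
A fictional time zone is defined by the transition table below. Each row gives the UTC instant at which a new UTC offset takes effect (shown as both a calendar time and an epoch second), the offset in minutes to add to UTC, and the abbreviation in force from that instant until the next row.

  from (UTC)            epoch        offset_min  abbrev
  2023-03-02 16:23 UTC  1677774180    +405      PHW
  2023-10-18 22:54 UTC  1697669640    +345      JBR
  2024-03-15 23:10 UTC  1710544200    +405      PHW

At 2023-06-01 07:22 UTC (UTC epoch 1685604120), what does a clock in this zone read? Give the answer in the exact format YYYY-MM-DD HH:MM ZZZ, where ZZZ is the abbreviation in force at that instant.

2023-06-01 14:07 PHW

Query: 2023-06-01 07:22 UTC
Rule 1/3 (PHW, +06:45): 2023-03-02 16:23 UTC ≤ query < 2023-10-18 22:54 UTC
7·60 + 22 + 405 = 847 min
847 = 0·1440 + 847; 847 = 14·60 + 7 → 14:07, same day
→ 2023-06-01 14:07 PHW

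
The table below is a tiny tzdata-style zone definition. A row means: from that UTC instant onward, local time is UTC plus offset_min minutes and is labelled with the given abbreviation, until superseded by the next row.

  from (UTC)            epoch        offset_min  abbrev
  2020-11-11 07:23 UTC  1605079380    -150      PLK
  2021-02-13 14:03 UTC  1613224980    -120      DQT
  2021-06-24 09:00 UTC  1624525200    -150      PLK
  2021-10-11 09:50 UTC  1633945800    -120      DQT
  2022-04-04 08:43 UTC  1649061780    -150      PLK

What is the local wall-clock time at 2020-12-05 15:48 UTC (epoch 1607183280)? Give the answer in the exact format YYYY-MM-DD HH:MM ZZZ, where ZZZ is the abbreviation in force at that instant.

Query: 2020-12-05 15:48 UTC
Rule 1/5 (PLK, -02:30): 2020-11-11 07:23 UTC ≤ query < 2021-02-13 14:03 UTC
15·60 + 48 - 150 = 798 min
798 = 0·1440 + 798; 798 = 13·60 + 18 → 13:18, same day
→ 2020-12-05 13:18 PLK

2020-12-05 13:18 PLK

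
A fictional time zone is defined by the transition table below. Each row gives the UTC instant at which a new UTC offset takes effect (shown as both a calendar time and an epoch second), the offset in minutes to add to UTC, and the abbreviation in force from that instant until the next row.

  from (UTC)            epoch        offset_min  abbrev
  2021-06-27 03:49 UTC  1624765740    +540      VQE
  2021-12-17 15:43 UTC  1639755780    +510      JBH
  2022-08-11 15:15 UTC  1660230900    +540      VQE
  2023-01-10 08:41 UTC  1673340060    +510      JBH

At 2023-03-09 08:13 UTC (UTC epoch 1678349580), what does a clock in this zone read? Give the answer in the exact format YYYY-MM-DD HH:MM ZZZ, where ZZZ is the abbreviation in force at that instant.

2023-03-09 16:43 JBH

Query: 2023-03-09 08:13 UTC
Rule 4/4 (JBH, +08:30): 2023-01-10 08:41 UTC ≤ query < +∞
8·60 + 13 + 510 = 1003 min
1003 = 0·1440 + 1003; 1003 = 16·60 + 43 → 16:43, same day
→ 2023-03-09 16:43 JBH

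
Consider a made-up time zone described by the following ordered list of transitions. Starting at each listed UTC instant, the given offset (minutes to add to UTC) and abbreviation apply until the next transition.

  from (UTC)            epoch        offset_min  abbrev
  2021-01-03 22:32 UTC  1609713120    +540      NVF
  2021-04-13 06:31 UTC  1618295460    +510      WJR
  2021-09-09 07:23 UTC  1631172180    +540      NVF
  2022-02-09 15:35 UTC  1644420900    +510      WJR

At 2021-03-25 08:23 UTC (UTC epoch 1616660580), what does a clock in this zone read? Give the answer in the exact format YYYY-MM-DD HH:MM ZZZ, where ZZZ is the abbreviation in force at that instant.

Query: 2021-03-25 08:23 UTC
Rule 1/4 (NVF, +09:00): 2021-01-03 22:32 UTC ≤ query < 2021-04-13 06:31 UTC
8·60 + 23 + 540 = 1043 min
1043 = 0·1440 + 1043; 1043 = 17·60 + 23 → 17:23, same day
→ 2021-03-25 17:23 NVF

2021-03-25 17:23 NVF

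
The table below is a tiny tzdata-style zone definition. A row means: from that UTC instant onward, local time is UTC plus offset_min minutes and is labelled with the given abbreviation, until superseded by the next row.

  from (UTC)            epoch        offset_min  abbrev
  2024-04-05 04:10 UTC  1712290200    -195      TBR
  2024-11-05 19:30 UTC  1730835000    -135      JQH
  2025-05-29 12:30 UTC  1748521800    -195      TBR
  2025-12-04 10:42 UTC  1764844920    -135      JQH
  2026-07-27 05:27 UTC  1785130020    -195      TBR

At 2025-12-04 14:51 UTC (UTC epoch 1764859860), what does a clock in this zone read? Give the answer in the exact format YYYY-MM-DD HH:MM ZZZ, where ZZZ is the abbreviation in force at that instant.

2025-12-04 12:36 JQH

Query: 2025-12-04 14:51 UTC
Rule 4/5 (JQH, -02:15): 2025-12-04 10:42 UTC ≤ query < 2026-07-27 05:27 UTC
14·60 + 51 - 135 = 756 min
756 = 0·1440 + 756; 756 = 12·60 + 36 → 12:36, same day
→ 2025-12-04 12:36 JQH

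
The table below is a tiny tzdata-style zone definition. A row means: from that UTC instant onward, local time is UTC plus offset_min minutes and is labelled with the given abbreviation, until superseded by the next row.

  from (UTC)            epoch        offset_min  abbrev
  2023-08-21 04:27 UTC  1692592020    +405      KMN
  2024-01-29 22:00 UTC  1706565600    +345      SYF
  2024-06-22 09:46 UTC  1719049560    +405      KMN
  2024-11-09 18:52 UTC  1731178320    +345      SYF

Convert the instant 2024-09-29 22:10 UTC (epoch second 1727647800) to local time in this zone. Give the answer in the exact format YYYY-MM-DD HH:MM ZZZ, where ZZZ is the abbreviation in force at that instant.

2024-09-30 04:55 KMN

Query: 2024-09-29 22:10 UTC
Rule 3/4 (KMN, +06:45): 2024-06-22 09:46 UTC ≤ query < 2024-11-09 18:52 UTC
22·60 + 10 + 405 = 1735 min
1735 = 1·1440 + 295; 295 = 4·60 + 55 → 04:55, 2024-09-29 + 1 day = 2024-09-30
→ 2024-09-30 04:55 KMN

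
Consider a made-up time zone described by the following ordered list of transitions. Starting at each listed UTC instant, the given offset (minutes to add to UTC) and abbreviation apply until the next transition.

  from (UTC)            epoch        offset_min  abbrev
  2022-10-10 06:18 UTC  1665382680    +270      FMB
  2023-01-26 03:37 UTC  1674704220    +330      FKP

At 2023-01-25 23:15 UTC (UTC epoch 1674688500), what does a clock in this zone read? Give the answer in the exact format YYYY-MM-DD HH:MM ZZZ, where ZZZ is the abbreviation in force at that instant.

Query: 2023-01-25 23:15 UTC
Rule 1/2 (FMB, +04:30): 2022-10-10 06:18 UTC ≤ query < 2023-01-26 03:37 UTC
23·60 + 15 + 270 = 1665 min
1665 = 1·1440 + 225; 225 = 3·60 + 45 → 03:45, 2023-01-25 + 1 day = 2023-01-26
→ 2023-01-26 03:45 FMB

2023-01-26 03:45 FMB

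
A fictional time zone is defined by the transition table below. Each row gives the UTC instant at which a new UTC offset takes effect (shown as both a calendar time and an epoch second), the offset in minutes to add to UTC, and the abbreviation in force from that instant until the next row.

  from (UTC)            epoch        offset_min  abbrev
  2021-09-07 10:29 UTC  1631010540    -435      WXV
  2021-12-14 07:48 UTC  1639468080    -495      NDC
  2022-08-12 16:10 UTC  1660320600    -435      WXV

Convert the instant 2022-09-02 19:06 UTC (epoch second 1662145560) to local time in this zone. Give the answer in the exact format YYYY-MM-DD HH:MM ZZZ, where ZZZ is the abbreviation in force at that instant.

Query: 2022-09-02 19:06 UTC
Rule 3/3 (WXV, -07:15): 2022-08-12 16:10 UTC ≤ query < +∞
19·60 + 6 - 435 = 711 min
711 = 0·1440 + 711; 711 = 11·60 + 51 → 11:51, same day
→ 2022-09-02 11:51 WXV

2022-09-02 11:51 WXV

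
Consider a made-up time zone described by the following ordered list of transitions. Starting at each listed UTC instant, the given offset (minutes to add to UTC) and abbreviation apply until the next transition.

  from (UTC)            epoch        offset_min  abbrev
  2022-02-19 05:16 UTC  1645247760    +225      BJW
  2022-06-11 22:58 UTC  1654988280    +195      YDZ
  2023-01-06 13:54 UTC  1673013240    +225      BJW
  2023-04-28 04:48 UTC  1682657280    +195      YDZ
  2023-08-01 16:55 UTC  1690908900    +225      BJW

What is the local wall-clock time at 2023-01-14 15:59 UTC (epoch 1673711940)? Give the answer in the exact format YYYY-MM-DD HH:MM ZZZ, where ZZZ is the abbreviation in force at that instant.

2023-01-14 19:44 BJW

Query: 2023-01-14 15:59 UTC
Rule 3/5 (BJW, +03:45): 2023-01-06 13:54 UTC ≤ query < 2023-04-28 04:48 UTC
15·60 + 59 + 225 = 1184 min
1184 = 0·1440 + 1184; 1184 = 19·60 + 44 → 19:44, same day
→ 2023-01-14 19:44 BJW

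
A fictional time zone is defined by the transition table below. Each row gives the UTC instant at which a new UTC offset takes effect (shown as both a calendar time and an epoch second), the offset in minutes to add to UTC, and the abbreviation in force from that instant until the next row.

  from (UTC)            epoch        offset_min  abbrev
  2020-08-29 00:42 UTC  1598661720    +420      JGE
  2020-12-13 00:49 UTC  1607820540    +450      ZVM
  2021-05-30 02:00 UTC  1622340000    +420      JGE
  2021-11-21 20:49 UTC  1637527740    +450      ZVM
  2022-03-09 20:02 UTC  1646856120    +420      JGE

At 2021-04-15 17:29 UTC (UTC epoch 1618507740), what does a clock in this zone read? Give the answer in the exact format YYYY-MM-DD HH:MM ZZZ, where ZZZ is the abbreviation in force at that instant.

Query: 2021-04-15 17:29 UTC
Rule 2/5 (ZVM, +07:30): 2020-12-13 00:49 UTC ≤ query < 2021-05-30 02:00 UTC
17·60 + 29 + 450 = 1499 min
1499 = 1·1440 + 59; 59 = 0·60 + 59 → 00:59, 2021-04-15 + 1 day = 2021-04-16
→ 2021-04-16 00:59 ZVM

2021-04-16 00:59 ZVM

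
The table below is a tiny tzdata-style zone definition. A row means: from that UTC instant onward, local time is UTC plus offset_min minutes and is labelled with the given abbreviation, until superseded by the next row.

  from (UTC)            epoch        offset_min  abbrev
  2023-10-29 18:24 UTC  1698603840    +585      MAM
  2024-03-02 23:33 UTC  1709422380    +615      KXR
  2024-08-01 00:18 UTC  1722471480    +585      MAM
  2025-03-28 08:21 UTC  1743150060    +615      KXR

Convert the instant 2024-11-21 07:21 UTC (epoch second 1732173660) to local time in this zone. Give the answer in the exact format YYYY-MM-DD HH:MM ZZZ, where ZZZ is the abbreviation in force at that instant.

Query: 2024-11-21 07:21 UTC
Rule 3/4 (MAM, +09:45): 2024-08-01 00:18 UTC ≤ query < 2025-03-28 08:21 UTC
7·60 + 21 + 585 = 1026 min
1026 = 0·1440 + 1026; 1026 = 17·60 + 6 → 17:06, same day
→ 2024-11-21 17:06 MAM

2024-11-21 17:06 MAM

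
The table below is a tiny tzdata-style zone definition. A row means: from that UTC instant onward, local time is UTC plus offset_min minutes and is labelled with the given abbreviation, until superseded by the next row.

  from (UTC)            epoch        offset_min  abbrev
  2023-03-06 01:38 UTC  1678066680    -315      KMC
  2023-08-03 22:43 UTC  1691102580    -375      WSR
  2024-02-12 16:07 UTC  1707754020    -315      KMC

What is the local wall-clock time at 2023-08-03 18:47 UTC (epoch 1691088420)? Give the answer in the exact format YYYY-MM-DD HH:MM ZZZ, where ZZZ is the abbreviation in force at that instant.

Query: 2023-08-03 18:47 UTC
Rule 1/3 (KMC, -05:15): 2023-03-06 01:38 UTC ≤ query < 2023-08-03 22:43 UTC
18·60 + 47 - 315 = 812 min
812 = 0·1440 + 812; 812 = 13·60 + 32 → 13:32, same day
→ 2023-08-03 13:32 KMC

2023-08-03 13:32 KMC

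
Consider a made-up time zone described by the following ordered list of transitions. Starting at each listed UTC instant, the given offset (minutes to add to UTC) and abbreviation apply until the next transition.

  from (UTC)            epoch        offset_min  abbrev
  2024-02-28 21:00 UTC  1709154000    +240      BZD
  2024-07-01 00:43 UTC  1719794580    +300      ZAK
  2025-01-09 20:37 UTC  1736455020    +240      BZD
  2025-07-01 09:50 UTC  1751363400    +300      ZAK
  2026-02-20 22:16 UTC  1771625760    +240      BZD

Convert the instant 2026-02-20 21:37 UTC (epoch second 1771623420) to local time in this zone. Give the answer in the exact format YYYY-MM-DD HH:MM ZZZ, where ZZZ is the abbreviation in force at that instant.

2026-02-21 02:37 ZAK

Query: 2026-02-20 21:37 UTC
Rule 4/5 (ZAK, +05:00): 2025-07-01 09:50 UTC ≤ query < 2026-02-20 22:16 UTC
21·60 + 37 + 300 = 1597 min
1597 = 1·1440 + 157; 157 = 2·60 + 37 → 02:37, 2026-02-20 + 1 day = 2026-02-21
→ 2026-02-21 02:37 ZAK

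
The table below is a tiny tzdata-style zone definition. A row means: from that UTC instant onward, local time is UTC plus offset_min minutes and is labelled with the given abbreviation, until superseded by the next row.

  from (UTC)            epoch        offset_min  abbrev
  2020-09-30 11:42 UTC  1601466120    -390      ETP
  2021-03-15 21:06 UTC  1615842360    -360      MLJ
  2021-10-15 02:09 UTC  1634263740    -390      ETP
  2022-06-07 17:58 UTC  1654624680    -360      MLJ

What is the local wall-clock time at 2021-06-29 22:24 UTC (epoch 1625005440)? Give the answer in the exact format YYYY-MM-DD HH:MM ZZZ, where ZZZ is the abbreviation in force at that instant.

Query: 2021-06-29 22:24 UTC
Rule 2/4 (MLJ, -06:00): 2021-03-15 21:06 UTC ≤ query < 2021-10-15 02:09 UTC
22·60 + 24 - 360 = 984 min
984 = 0·1440 + 984; 984 = 16·60 + 24 → 16:24, same day
→ 2021-06-29 16:24 MLJ

2021-06-29 16:24 MLJ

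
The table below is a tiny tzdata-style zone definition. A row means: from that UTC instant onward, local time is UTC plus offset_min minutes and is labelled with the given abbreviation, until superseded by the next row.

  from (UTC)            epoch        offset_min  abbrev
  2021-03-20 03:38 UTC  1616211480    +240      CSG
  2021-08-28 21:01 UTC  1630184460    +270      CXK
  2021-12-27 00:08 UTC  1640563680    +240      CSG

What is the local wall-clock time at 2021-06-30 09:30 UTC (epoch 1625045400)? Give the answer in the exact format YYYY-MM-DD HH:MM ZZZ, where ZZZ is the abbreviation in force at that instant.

2021-06-30 13:30 CSG

Query: 2021-06-30 09:30 UTC
Rule 1/3 (CSG, +04:00): 2021-03-20 03:38 UTC ≤ query < 2021-08-28 21:01 UTC
9·60 + 30 + 240 = 810 min
810 = 0·1440 + 810; 810 = 13·60 + 30 → 13:30, same day
→ 2021-06-30 13:30 CSG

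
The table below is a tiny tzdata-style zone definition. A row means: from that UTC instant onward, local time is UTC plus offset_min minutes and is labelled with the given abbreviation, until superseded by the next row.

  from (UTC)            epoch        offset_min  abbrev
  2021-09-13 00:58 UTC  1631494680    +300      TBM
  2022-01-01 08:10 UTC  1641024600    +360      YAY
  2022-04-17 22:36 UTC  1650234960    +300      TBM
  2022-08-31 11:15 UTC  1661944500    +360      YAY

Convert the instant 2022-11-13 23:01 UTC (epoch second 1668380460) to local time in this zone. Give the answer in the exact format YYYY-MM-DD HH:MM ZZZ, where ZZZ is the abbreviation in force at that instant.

Query: 2022-11-13 23:01 UTC
Rule 4/4 (YAY, +06:00): 2022-08-31 11:15 UTC ≤ query < +∞
23·60 + 1 + 360 = 1741 min
1741 = 1·1440 + 301; 301 = 5·60 + 1 → 05:01, 2022-11-13 + 1 day = 2022-11-14
→ 2022-11-14 05:01 YAY

2022-11-14 05:01 YAY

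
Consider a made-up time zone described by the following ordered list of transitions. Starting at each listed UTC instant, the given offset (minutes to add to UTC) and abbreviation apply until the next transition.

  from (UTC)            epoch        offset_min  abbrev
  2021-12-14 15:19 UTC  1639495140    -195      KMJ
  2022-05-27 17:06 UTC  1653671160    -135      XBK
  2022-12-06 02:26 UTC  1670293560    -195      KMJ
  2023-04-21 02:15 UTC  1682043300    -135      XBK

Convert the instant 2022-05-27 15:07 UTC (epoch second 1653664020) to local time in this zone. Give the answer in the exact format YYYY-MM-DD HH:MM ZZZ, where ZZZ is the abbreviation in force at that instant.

2022-05-27 11:52 KMJ

Query: 2022-05-27 15:07 UTC
Rule 1/4 (KMJ, -03:15): 2021-12-14 15:19 UTC ≤ query < 2022-05-27 17:06 UTC
15·60 + 7 - 195 = 712 min
712 = 0·1440 + 712; 712 = 11·60 + 52 → 11:52, same day
→ 2022-05-27 11:52 KMJ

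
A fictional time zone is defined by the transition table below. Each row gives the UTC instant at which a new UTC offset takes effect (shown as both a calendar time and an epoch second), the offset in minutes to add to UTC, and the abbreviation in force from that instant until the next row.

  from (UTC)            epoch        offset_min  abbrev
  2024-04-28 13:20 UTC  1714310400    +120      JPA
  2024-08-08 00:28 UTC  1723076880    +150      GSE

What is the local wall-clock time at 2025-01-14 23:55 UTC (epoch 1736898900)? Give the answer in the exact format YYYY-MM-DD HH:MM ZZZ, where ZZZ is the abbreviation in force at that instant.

Query: 2025-01-14 23:55 UTC
Rule 2/2 (GSE, +02:30): 2024-08-08 00:28 UTC ≤ query < +∞
23·60 + 55 + 150 = 1585 min
1585 = 1·1440 + 145; 145 = 2·60 + 25 → 02:25, 2025-01-14 + 1 day = 2025-01-15
→ 2025-01-15 02:25 GSE

2025-01-15 02:25 GSE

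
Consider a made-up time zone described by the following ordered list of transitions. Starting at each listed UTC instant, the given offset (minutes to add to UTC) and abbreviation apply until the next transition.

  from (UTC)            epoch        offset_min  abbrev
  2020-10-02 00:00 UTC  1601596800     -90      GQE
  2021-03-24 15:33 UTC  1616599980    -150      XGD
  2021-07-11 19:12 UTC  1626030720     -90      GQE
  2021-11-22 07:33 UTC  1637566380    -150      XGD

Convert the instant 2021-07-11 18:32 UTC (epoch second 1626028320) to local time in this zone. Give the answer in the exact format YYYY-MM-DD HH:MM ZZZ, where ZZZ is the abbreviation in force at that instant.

Query: 2021-07-11 18:32 UTC
Rule 2/4 (XGD, -02:30): 2021-03-24 15:33 UTC ≤ query < 2021-07-11 19:12 UTC
18·60 + 32 - 150 = 962 min
962 = 0·1440 + 962; 962 = 16·60 + 2 → 16:02, same day
→ 2021-07-11 16:02 XGD

2021-07-11 16:02 XGD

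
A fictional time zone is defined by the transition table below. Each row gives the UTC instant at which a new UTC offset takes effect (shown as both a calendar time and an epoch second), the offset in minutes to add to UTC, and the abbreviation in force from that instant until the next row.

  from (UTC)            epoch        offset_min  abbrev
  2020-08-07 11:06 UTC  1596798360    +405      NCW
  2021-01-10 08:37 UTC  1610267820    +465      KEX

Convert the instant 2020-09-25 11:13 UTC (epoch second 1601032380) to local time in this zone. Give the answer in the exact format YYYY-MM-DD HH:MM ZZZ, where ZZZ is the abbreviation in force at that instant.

2020-09-25 17:58 NCW

Query: 2020-09-25 11:13 UTC
Rule 1/2 (NCW, +06:45): 2020-08-07 11:06 UTC ≤ query < 2021-01-10 08:37 UTC
11·60 + 13 + 405 = 1078 min
1078 = 0·1440 + 1078; 1078 = 17·60 + 58 → 17:58, same day
→ 2020-09-25 17:58 NCW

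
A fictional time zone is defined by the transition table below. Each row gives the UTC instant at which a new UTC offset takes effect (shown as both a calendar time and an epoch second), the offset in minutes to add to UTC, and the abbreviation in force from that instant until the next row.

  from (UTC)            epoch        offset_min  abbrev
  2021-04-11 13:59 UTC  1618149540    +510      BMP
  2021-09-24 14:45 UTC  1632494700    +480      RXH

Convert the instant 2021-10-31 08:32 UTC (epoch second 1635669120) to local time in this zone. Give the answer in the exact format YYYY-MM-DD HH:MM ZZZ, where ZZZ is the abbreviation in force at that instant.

Query: 2021-10-31 08:32 UTC
Rule 2/2 (RXH, +08:00): 2021-09-24 14:45 UTC ≤ query < +∞
8·60 + 32 + 480 = 992 min
992 = 0·1440 + 992; 992 = 16·60 + 32 → 16:32, same day
→ 2021-10-31 16:32 RXH

2021-10-31 16:32 RXH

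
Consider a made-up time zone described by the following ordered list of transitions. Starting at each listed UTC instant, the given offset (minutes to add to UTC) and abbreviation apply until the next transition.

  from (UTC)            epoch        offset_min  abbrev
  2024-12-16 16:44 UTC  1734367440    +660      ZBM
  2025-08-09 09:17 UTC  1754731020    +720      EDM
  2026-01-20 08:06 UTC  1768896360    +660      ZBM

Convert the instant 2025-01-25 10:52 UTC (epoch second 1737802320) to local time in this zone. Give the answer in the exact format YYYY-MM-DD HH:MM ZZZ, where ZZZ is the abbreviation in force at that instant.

Query: 2025-01-25 10:52 UTC
Rule 1/3 (ZBM, +11:00): 2024-12-16 16:44 UTC ≤ query < 2025-08-09 09:17 UTC
10·60 + 52 + 660 = 1312 min
1312 = 0·1440 + 1312; 1312 = 21·60 + 52 → 21:52, same day
→ 2025-01-25 21:52 ZBM

2025-01-25 21:52 ZBM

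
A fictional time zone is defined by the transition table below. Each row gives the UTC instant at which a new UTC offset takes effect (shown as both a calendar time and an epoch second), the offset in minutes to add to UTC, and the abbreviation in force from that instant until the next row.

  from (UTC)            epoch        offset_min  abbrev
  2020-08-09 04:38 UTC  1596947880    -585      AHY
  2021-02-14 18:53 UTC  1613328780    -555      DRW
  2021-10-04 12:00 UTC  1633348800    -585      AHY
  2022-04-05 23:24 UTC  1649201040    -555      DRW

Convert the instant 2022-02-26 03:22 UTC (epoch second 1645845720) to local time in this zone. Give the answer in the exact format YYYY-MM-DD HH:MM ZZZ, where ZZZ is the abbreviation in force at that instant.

Query: 2022-02-26 03:22 UTC
Rule 3/4 (AHY, -09:45): 2021-10-04 12:00 UTC ≤ query < 2022-04-05 23:24 UTC
3·60 + 22 - 585 = -383 min
-383 = -1·1440 + 1057; 1057 = 17·60 + 37 → 17:37, 2022-02-26 - 1 day = 2022-02-25
→ 2022-02-25 17:37 AHY

2022-02-25 17:37 AHY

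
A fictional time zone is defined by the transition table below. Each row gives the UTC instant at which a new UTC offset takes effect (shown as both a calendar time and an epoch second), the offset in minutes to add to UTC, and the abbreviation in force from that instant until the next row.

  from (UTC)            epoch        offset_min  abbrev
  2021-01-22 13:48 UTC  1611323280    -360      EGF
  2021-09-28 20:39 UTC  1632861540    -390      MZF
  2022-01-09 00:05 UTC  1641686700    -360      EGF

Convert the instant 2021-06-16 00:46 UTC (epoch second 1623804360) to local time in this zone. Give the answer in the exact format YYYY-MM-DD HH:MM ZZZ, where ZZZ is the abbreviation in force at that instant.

2021-06-15 18:46 EGF

Query: 2021-06-16 00:46 UTC
Rule 1/3 (EGF, -06:00): 2021-01-22 13:48 UTC ≤ query < 2021-09-28 20:39 UTC
0·60 + 46 - 360 = -314 min
-314 = -1·1440 + 1126; 1126 = 18·60 + 46 → 18:46, 2021-06-16 - 1 day = 2021-06-15
→ 2021-06-15 18:46 EGF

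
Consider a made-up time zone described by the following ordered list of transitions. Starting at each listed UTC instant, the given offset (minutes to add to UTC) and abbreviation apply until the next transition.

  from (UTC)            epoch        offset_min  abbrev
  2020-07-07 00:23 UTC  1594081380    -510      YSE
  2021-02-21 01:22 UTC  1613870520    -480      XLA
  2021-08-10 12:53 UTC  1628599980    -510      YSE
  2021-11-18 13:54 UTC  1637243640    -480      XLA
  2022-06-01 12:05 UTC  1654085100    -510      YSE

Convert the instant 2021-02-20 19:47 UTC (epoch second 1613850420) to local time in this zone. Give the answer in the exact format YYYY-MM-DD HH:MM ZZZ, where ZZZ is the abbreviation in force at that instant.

Query: 2021-02-20 19:47 UTC
Rule 1/5 (YSE, -08:30): 2020-07-07 00:23 UTC ≤ query < 2021-02-21 01:22 UTC
19·60 + 47 - 510 = 677 min
677 = 0·1440 + 677; 677 = 11·60 + 17 → 11:17, same day
→ 2021-02-20 11:17 YSE

2021-02-20 11:17 YSE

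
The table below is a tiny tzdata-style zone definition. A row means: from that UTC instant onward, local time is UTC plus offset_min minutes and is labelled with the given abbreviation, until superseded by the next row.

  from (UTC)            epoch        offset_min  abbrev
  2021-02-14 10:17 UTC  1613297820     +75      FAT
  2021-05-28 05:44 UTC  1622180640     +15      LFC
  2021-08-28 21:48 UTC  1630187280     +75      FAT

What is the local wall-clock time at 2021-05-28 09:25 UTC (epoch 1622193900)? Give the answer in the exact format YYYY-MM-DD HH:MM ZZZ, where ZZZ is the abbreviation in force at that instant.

2021-05-28 09:40 LFC

Query: 2021-05-28 09:25 UTC
Rule 2/3 (LFC, +00:15): 2021-05-28 05:44 UTC ≤ query < 2021-08-28 21:48 UTC
9·60 + 25 + 15 = 580 min
580 = 0·1440 + 580; 580 = 9·60 + 40 → 09:40, same day
→ 2021-05-28 09:40 LFC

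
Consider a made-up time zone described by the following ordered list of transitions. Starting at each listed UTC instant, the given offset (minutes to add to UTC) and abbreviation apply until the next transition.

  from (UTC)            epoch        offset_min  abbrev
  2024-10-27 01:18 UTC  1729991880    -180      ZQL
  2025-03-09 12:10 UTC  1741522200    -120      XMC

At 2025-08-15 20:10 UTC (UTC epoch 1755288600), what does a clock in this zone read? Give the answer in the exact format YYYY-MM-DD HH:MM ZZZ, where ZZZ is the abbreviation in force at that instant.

Query: 2025-08-15 20:10 UTC
Rule 2/2 (XMC, -02:00): 2025-03-09 12:10 UTC ≤ query < +∞
20·60 + 10 - 120 = 1090 min
1090 = 0·1440 + 1090; 1090 = 18·60 + 10 → 18:10, same day
→ 2025-08-15 18:10 XMC

2025-08-15 18:10 XMC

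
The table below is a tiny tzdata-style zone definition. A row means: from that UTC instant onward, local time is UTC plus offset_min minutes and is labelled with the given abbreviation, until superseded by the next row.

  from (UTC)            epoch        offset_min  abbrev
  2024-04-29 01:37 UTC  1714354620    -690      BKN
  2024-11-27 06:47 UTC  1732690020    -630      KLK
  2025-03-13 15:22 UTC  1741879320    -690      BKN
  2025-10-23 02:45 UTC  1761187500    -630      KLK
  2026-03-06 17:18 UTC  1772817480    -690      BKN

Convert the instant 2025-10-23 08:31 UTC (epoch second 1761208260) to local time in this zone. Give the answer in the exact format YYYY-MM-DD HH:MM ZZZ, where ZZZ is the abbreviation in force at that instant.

Query: 2025-10-23 08:31 UTC
Rule 4/5 (KLK, -10:30): 2025-10-23 02:45 UTC ≤ query < 2026-03-06 17:18 UTC
8·60 + 31 - 630 = -119 min
-119 = -1·1440 + 1321; 1321 = 22·60 + 1 → 22:01, 2025-10-23 - 1 day = 2025-10-22
→ 2025-10-22 22:01 KLK

2025-10-22 22:01 KLK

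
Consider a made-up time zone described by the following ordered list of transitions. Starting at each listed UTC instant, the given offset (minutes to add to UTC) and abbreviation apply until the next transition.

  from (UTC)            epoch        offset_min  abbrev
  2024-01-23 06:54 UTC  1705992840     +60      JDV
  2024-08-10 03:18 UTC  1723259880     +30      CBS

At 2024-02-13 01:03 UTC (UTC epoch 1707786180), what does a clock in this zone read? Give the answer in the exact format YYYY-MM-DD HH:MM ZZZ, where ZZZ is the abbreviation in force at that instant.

Query: 2024-02-13 01:03 UTC
Rule 1/2 (JDV, +01:00): 2024-01-23 06:54 UTC ≤ query < 2024-08-10 03:18 UTC
1·60 + 3 + 60 = 123 min
123 = 0·1440 + 123; 123 = 2·60 + 3 → 02:03, same day
→ 2024-02-13 02:03 JDV

2024-02-13 02:03 JDV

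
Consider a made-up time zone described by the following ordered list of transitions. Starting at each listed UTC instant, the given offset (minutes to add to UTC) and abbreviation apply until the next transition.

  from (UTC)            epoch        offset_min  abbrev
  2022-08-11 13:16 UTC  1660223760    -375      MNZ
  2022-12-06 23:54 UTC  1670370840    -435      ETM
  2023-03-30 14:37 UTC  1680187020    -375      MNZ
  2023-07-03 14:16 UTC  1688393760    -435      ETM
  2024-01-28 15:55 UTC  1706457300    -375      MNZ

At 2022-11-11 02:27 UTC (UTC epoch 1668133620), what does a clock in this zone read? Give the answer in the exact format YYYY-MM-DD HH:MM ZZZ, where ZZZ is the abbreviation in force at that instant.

Query: 2022-11-11 02:27 UTC
Rule 1/5 (MNZ, -06:15): 2022-08-11 13:16 UTC ≤ query < 2022-12-06 23:54 UTC
2·60 + 27 - 375 = -228 min
-228 = -1·1440 + 1212; 1212 = 20·60 + 12 → 20:12, 2022-11-11 - 1 day = 2022-11-10
→ 2022-11-10 20:12 MNZ

2022-11-10 20:12 MNZ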